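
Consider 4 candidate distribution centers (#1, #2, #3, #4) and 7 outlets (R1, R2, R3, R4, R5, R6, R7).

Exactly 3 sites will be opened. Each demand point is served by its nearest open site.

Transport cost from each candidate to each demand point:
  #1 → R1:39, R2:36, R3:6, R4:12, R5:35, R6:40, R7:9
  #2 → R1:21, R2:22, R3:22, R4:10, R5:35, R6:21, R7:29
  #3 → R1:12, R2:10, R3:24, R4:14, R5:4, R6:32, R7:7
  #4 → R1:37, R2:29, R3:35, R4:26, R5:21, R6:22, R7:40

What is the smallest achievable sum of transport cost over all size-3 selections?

Open {#1, #2, #3}.
  R1→#3 12, R2→#3 10, R3→#1 6, R4→#2 10, R5→#3 4, R6→#2 21, R7→#3 7  ⇒ total 70.
Compare {#1, #3, #4}: total 73.
Compare {#2, #3, #4}: total 86.
No size-3 selection does better; minimum is 70.

70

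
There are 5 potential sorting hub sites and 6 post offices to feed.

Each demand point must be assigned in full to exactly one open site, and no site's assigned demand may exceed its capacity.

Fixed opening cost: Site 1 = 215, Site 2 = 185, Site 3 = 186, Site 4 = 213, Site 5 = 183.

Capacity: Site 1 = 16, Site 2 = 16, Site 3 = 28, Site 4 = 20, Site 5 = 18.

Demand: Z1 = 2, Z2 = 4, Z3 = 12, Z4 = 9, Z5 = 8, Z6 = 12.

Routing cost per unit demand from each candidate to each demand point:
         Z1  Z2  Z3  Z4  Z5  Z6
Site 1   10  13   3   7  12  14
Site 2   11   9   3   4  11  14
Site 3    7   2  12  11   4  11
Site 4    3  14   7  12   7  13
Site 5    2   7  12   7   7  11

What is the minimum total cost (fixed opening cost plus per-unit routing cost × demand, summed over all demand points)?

792

Open {Site 3, Site 4}; cheapest assignment that respects the capacities:
  Site 3 (cap 28, load 27): Z1, Z2, Z4, Z6 — cost 2×7 + 4×2 + 9×11 + 12×11 = 253
  Site 4 (cap 20, load 20): Z3, Z5 — cost 12×7 + 8×7 = 140
  Shipping 393, fixed 399 → total 792.
  Any other capacity-feasible assignment to {Site 3, Site 4} ships for at least 393.
Compare {Site 2, Site 3, Site 5}: its best feasible assignment gives total 829.
Compare {Site 1, Site 2, Site 3}: its best feasible assignment gives total 844.
Every other set of open sites that can feasibly serve all demand totals ≥ 829 even under its best assignment. Minimum: 792.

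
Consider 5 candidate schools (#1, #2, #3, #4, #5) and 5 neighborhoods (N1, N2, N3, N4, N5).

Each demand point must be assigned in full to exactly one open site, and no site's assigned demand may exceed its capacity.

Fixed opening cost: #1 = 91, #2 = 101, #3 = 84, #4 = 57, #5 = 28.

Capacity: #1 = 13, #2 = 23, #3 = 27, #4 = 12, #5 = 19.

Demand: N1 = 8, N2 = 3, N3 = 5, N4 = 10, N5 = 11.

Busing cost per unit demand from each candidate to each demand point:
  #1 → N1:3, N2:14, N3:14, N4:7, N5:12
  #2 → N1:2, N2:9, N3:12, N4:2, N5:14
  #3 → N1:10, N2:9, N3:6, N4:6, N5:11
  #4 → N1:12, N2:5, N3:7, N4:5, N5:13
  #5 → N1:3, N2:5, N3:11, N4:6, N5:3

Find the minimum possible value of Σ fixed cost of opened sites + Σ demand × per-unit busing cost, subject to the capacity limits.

Open {#2, #5}; cheapest assignment that respects the capacities:
  #2 (cap 23, load 18): N1, N4 — cost 8×2 + 10×2 = 36
  #5 (cap 19, load 19): N2, N3, N5 — cost 3×5 + 5×11 + 11×3 = 103
  Shipping 139, fixed 129 → total 268.
  Any other capacity-feasible assignment to {#2, #5} ships for at least 139.
Compare {#3, #5}: its best feasible assignment gives total 286.
Compare {#2, #4, #5}: its best feasible assignment gives total 305.
Every other set of open sites that can feasibly serve all demand totals ≥ 286 even under its best assignment. Minimum: 268.

268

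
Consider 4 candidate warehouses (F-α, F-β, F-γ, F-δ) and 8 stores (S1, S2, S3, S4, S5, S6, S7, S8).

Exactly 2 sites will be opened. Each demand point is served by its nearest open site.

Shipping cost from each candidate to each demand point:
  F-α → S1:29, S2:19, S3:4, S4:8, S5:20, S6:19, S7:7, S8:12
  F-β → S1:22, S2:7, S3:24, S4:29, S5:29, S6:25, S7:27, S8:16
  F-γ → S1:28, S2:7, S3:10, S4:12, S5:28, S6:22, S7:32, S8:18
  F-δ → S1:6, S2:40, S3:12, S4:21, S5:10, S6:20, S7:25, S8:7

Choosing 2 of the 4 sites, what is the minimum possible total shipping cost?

Open {F-α, F-δ}.
  S1→F-δ 6, S2→F-α 19, S3→F-α 4, S4→F-α 8, S5→F-δ 10, S6→F-α 19, S7→F-α 7, S8→F-δ 7  ⇒ total 80.
Compare {F-γ, F-δ}: total 97.
Compare {F-α, F-β}: total 99.
No size-2 selection does better; minimum is 80.

80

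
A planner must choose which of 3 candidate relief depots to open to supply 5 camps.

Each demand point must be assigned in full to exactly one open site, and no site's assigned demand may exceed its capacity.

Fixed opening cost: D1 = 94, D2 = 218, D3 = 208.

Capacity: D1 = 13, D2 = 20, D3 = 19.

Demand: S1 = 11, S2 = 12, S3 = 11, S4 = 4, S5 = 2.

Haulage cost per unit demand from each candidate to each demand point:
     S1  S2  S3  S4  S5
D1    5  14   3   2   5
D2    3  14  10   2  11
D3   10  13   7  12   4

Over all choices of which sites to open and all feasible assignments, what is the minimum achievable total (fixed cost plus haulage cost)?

758

Open {D1, D2, D3}; cheapest assignment that respects the capacities:
  D1 (cap 13, load 11): S3 — cost 11×3 = 33
  D2 (cap 20, load 15): S1, S4 — cost 11×3 + 4×2 = 41
  D3 (cap 19, load 14): S2, S5 — cost 12×13 + 2×4 = 164
  Shipping 238, fixed 520 → total 758.
  Any other capacity-feasible assignment to {D1, D2, D3} ships for at least 238.
Total demand is 40 and no other set of sites has combined capacity ≥ 40, so {D1, D2, D3} is the only feasible choice of open sites. Minimum: 758.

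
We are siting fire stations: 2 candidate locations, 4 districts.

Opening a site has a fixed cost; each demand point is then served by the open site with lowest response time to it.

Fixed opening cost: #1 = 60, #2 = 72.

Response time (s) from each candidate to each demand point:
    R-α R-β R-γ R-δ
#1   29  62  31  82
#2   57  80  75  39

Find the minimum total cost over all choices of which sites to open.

264

Open {#1}: assign each demand point to its cheapest open site.
  R-α→#1 29, R-β→#1 62, R-γ→#1 31, R-δ→#1 82
  response time 204, fixed 60 → total 264.
Compare {#1, #2}: response time 161 + fixed 132 = 293.
Compare {#2}: response time 251 + fixed 72 = 323.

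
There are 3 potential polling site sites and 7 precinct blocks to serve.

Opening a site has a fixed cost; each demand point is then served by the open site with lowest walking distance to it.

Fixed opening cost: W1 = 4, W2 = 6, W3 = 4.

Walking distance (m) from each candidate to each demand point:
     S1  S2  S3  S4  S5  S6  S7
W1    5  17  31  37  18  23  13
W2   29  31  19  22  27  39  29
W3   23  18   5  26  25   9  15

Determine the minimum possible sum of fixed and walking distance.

101

Open {W1, W3}: assign each demand point to its cheapest open site.
  S1→W1 5, S2→W1 17, S3→W3 5, S4→W3 26, S5→W1 18, S6→W3 9, S7→W1 13
  walking distance 93, fixed 8 → total 101.
Compare {W1, W2, W3}: walking distance 89 + fixed 14 = 103.
Compare {W3}: walking distance 121 + fixed 4 = 125.
Compare {W1, W2}: walking distance 117 + fixed 10 = 127.
All other subsets cost ≥ 103. Minimum total cost: 101.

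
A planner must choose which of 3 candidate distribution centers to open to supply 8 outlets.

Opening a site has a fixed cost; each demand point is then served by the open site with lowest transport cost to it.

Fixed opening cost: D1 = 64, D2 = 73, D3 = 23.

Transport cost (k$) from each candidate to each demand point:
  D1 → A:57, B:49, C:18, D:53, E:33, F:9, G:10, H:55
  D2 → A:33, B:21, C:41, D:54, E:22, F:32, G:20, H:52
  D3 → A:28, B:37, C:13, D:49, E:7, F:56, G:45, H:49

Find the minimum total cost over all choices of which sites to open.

Open {D1, D3}: assign each demand point to its cheapest open site.
  A→D3 28, B→D3 37, C→D3 13, D→D3 49, E→D3 7, F→D1 9, G→D1 10, H→D3 49
  transport cost 202, fixed 87 → total 289.
Compare {D3}: transport cost 284 + fixed 23 = 307.
Compare {D2, D3}: transport cost 219 + fixed 96 = 315.
Compare {D1, D2, D3}: transport cost 186 + fixed 160 = 346.
All other subsets cost ≥ 307. Minimum total cost: 289.

289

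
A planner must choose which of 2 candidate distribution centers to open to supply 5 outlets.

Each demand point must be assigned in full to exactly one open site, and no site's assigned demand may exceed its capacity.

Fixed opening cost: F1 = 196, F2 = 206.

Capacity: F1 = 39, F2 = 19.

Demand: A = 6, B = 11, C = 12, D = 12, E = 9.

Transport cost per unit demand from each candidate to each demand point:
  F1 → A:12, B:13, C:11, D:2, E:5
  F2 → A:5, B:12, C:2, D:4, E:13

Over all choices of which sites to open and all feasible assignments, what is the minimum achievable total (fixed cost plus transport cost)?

Open {F1, F2}; cheapest assignment that respects the capacities:
  F1 (cap 39, load 32): B, D, E — cost 11×13 + 12×2 + 9×5 = 212
  F2 (cap 19, load 18): A, C — cost 6×5 + 12×2 = 54
  Shipping 266, fixed 402 → total 668.
  Any other capacity-feasible assignment to {F1, F2} ships for at least 266.
Total demand is 50 and no other set of sites has combined capacity ≥ 50, so {F1, F2} is the only feasible choice of open sites. Minimum: 668.

668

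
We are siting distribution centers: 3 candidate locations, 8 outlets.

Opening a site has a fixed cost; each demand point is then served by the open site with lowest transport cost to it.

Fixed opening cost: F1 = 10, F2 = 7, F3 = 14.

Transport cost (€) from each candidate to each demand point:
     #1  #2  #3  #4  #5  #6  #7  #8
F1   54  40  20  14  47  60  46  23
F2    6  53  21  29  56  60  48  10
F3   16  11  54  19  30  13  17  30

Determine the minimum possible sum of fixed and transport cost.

148

Open {F2, F3}: assign each demand point to its cheapest open site.
  #1→F2 6, #2→F3 11, #3→F2 21, #4→F3 19, #5→F3 30, #6→F3 13, #7→F3 17, #8→F2 10
  transport cost 127, fixed 21 → total 148.
Compare {F1, F2, F3}: transport cost 121 + fixed 31 = 152.
Compare {F1, F3}: transport cost 144 + fixed 24 = 168.
Compare {F3}: transport cost 190 + fixed 14 = 204.
All other subsets cost ≥ 152. Minimum total cost: 148.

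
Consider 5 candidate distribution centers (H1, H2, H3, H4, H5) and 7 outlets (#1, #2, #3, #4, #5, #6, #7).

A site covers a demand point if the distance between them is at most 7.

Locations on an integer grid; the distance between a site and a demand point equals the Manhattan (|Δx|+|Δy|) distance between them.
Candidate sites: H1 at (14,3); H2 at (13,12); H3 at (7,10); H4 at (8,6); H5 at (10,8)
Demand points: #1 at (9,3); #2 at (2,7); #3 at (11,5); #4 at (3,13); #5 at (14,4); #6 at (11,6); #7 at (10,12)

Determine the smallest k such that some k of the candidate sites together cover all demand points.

Coverage sets (demand points within 7 of each site):
  H1: {#1, #3, #5, #6}
  H2: {#7}
  H3: {#4, #7}
  H4: {#1, #2, #3, #6}
  H5: {#1, #3, #6, #7}
No 2 sites suffice: every size-2 union leaves at least one demand point uncovered.
But {H1, H3, H4} covers everything, so the minimum is 3.

3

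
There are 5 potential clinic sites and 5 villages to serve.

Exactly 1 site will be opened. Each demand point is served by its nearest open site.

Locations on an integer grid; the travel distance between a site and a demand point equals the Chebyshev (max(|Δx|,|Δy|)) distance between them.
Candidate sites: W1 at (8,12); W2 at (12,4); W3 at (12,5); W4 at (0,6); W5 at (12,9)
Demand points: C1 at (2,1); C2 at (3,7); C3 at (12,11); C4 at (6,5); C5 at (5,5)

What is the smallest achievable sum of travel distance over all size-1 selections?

Open {W4}.
  C1→W4 5, C2→W4 3, C3→W4 12, C4→W4 6, C5→W4 5  ⇒ total 31.
Compare {W1}: total 34.
Compare {W5}: total 34.
No size-1 selection does better; minimum is 31.

31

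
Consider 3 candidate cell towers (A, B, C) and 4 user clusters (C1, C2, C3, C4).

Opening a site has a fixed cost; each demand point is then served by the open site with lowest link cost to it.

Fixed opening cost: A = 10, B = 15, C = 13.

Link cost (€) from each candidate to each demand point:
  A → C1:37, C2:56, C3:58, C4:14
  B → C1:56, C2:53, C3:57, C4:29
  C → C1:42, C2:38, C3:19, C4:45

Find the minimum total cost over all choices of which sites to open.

131

Open {A, C}: assign each demand point to its cheapest open site.
  C1→A 37, C2→C 38, C3→C 19, C4→A 14
  link cost 108, fixed 23 → total 131.
Compare {A, B, C}: link cost 108 + fixed 38 = 146.
Compare {B, C}: link cost 128 + fixed 28 = 156.
Compare {C}: link cost 144 + fixed 13 = 157.
All other subsets cost ≥ 146. Minimum total cost: 131.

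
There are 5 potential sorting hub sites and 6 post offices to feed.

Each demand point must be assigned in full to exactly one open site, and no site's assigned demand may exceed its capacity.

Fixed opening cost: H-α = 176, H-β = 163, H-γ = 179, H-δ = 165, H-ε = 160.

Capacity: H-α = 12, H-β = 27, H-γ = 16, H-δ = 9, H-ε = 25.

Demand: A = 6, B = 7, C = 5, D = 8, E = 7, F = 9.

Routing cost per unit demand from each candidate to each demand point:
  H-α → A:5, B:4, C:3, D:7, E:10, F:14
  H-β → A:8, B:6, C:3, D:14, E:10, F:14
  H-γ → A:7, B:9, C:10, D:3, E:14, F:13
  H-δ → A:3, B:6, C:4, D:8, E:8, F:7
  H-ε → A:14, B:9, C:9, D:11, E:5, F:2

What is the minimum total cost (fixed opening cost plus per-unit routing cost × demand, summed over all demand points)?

569

Open {H-β, H-ε}; cheapest assignment that respects the capacities:
  H-β (cap 27, load 18): A, B, C — cost 6×8 + 7×6 + 5×3 = 105
  H-ε (cap 25, load 24): D, E, F — cost 8×11 + 7×5 + 9×2 = 141
  Shipping 246, fixed 323 → total 569.
  Any other capacity-feasible assignment to {H-β, H-ε} ships for at least 246.
Compare {H-α, H-γ, H-ε}: its best feasible assignment gives total 677.
Compare {H-β, H-γ, H-ε}: its best feasible assignment gives total 678.
Every other set of open sites that can feasibly serve all demand totals ≥ 677 even under its best assignment. Minimum: 569.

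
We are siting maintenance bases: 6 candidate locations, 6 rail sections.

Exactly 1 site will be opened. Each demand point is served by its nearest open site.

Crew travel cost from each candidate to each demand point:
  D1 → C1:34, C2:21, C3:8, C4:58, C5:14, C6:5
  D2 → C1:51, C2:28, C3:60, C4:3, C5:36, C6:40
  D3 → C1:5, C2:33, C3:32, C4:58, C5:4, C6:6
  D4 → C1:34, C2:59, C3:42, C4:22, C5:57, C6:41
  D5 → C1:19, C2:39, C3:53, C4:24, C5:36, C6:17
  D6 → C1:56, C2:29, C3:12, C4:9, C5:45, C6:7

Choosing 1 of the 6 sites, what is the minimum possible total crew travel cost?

138

Open {D3}.
  C1→D3 5, C2→D3 33, C3→D3 32, C4→D3 58, C5→D3 4, C6→D3 6  ⇒ total 138.
Compare {D1}: total 140.
Compare {D6}: total 158.
No size-1 selection does better; minimum is 138.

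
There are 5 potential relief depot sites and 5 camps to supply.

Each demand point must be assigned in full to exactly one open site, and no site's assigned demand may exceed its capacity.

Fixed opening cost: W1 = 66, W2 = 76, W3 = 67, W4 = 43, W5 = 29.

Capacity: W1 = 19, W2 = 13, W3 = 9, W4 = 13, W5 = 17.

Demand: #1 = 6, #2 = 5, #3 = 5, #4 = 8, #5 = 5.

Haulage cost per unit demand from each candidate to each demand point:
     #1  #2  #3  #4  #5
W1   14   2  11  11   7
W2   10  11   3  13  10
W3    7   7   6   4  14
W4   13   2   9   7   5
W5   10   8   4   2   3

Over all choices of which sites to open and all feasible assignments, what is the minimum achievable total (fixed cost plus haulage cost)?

233

Open {W4, W5}; cheapest assignment that respects the capacities:
  W4 (cap 13, load 13): #2, #4 — cost 5×2 + 8×7 = 66
  W5 (cap 17, load 16): #1, #3, #5 — cost 6×10 + 5×4 + 5×3 = 95
  Shipping 161, fixed 72 → total 233.
  Any other capacity-feasible assignment to {W4, W5} ships for at least 161.
Compare {W3, W4, W5}: its best feasible assignment gives total 252.
Compare {W1, W5}: its best feasible assignment gives total 260.
Every other set of open sites that can feasibly serve all demand totals ≥ 252 even under its best assignment. Minimum: 233.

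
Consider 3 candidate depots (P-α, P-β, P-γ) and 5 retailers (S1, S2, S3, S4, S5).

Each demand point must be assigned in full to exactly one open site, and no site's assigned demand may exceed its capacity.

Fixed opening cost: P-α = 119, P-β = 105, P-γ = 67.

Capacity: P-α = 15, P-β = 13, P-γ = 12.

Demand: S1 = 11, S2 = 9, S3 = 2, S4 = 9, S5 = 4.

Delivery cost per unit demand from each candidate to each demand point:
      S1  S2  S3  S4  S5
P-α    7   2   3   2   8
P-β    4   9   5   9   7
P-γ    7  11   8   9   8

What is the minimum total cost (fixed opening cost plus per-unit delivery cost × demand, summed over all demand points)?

472

Open {P-α, P-β, P-γ}; cheapest assignment that respects the capacities:
  P-α (cap 15, load 15): S2, S3, S5 — cost 9×2 + 2×3 + 4×8 = 56
  P-β (cap 13, load 11): S1 — cost 11×4 = 44
  P-γ (cap 12, load 9): S4 — cost 9×9 = 81
  Shipping 181, fixed 291 → total 472.
  Any other capacity-feasible assignment to {P-α, P-β, P-γ} ships for at least 181.
Total demand is 35 and no other set of sites has combined capacity ≥ 35, so {P-α, P-β, P-γ} is the only feasible choice of open sites. Minimum: 472.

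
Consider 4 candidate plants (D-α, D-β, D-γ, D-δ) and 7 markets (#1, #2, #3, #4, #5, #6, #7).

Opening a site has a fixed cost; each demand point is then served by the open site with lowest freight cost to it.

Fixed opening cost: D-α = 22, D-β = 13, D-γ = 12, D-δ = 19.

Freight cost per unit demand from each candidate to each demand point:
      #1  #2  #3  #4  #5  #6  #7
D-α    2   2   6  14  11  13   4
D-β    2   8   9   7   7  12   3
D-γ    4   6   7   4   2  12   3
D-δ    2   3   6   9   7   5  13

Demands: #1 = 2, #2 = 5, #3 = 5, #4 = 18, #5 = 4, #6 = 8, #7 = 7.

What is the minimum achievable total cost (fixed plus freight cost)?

221

Open {D-γ, D-δ}: assign each demand point to its cheapest open site.
  #1→D-δ 2×2=4, #2→D-δ 5×3=15, #3→D-δ 5×6=30, #4→D-γ 18×4=72, #5→D-γ 4×2=8, #6→D-δ 8×5=40, #7→D-γ 7×3=21
  freight cost 190, fixed 31 → total 221.
Compare {D-β, D-γ, D-δ}: freight cost 190 + fixed 44 = 234.
Compare {D-α, D-γ, D-δ}: freight cost 185 + fixed 53 = 238.
Compare {D-α, D-β, D-γ, D-δ}: freight cost 185 + fixed 66 = 251.
All other subsets cost ≥ 234. Minimum total cost: 221.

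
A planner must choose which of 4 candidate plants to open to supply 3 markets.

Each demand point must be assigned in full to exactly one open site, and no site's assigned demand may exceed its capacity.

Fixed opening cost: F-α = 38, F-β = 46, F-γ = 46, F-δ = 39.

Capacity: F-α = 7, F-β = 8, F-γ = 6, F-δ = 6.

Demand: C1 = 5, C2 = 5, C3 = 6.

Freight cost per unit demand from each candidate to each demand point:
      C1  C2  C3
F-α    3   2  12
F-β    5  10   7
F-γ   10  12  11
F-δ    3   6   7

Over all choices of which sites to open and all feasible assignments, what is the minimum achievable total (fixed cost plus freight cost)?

190

Open {F-α, F-β, F-δ}; cheapest assignment that respects the capacities:
  F-α (cap 7, load 5): C2 — cost 5×2 = 10
  F-β (cap 8, load 6): C3 — cost 6×7 = 42
  F-δ (cap 6, load 5): C1 — cost 5×3 = 15
  Shipping 67, fixed 123 → total 190.
  Any other capacity-feasible assignment to {F-α, F-β, F-δ} ships for at least 67.
Compare {F-α, F-γ, F-δ}: its best feasible assignment gives total 214.
Compare {F-α, F-β, F-γ}: its best feasible assignment gives total 231.
Every other set of open sites that can feasibly serve all demand totals ≥ 214 even under its best assignment. Minimum: 190.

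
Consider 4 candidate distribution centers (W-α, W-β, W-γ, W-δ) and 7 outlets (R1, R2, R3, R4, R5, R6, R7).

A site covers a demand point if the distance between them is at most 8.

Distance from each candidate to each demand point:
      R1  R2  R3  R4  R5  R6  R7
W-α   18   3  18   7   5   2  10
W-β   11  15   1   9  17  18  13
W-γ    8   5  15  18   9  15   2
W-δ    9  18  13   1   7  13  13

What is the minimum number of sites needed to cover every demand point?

Coverage sets (demand points within 8 of each site):
  W-α: {R2, R4, R5, R6}
  W-β: {R3}
  W-γ: {R1, R2, R7}
  W-δ: {R4, R5}
No 2 sites suffice: every size-2 union leaves at least one demand point uncovered.
But {W-α, W-β, W-γ} covers everything, so the minimum is 3.

3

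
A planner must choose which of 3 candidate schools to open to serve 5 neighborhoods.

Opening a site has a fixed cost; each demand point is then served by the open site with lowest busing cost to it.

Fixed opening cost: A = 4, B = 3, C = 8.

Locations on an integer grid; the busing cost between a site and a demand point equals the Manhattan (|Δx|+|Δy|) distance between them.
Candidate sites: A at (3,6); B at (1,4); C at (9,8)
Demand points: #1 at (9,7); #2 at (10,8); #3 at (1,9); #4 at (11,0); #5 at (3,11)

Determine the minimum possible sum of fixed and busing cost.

Open {A, C}: assign each demand point to its cheapest open site.
  #1→C 1, #2→C 1, #3→A 5, #4→C 10, #5→A 5
  busing cost 22, fixed 12 → total 34.
Compare {B, C}: busing cost 26 + fixed 11 = 37.
Compare {A, B, C}: busing cost 22 + fixed 15 = 37.
Compare {C}: busing cost 30 + fixed 8 = 38.
All other subsets cost ≥ 37. Minimum total cost: 34.

34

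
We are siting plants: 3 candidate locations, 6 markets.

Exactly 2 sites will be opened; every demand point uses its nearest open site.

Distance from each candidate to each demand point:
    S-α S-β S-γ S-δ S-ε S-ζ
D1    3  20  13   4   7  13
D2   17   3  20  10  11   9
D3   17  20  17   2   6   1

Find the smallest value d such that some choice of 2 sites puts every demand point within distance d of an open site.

Open {D1, D2}.
  Farthest demand point is S-γ at distance 13 (to D1); all others are ≤ 13.
With {D2, D3} the worst case is 17.
With {D1, D3} the worst case is 20.
No size-2 selection achieves below 13.

13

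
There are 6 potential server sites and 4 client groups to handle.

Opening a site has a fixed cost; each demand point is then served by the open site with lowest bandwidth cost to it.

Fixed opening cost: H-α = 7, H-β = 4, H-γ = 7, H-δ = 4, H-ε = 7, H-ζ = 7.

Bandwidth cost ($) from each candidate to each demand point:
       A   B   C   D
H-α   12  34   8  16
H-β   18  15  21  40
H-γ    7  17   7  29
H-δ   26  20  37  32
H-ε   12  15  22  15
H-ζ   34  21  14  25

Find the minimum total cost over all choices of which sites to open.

58

Open {H-γ, H-ε}: assign each demand point to its cheapest open site.
  A→H-γ 7, B→H-ε 15, C→H-γ 7, D→H-ε 15
  bandwidth cost 44, fixed 14 → total 58.
Compare {H-α, H-γ}: bandwidth cost 47 + fixed 14 = 61.
Compare {H-α, H-β}: bandwidth cost 51 + fixed 11 = 62.
Compare {H-β, H-γ, H-ε}: bandwidth cost 44 + fixed 18 = 62.
All other subsets cost ≥ 61. Minimum total cost: 58.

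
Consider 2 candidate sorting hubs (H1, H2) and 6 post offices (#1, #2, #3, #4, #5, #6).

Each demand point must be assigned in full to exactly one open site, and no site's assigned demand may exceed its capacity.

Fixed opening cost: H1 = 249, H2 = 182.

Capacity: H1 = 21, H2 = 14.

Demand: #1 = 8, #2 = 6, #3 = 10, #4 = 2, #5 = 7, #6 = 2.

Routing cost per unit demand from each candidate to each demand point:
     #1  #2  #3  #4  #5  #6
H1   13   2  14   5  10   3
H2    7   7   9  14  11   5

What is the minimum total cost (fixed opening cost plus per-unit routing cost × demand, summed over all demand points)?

745

Open {H1, H2}; cheapest assignment that respects the capacities:
  H1 (cap 21, load 21): #1, #2, #5 — cost 8×13 + 6×2 + 7×10 = 186
  H2 (cap 14, load 14): #3, #4, #6 — cost 10×9 + 2×14 + 2×5 = 128
  Shipping 314, fixed 431 → total 745.
  Any other capacity-feasible assignment to {H1, H2} ships for at least 314.
Total demand is 35 and no other set of sites has combined capacity ≥ 35, so {H1, H2} is the only feasible choice of open sites. Minimum: 745.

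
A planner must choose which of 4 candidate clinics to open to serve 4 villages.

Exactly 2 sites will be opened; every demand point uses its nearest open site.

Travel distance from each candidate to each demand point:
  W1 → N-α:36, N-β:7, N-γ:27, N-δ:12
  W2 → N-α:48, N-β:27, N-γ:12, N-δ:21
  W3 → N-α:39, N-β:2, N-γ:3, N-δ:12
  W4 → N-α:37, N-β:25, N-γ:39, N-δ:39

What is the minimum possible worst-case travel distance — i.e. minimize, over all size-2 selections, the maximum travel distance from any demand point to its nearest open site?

Open {W1, W2}.
  Farthest demand point is N-α at travel distance 36 (to W1); all others are ≤ 36.
With {W1, W3} the worst case is 36.
With {W1, W4} the worst case is 36.
No size-2 selection achieves below 36.

36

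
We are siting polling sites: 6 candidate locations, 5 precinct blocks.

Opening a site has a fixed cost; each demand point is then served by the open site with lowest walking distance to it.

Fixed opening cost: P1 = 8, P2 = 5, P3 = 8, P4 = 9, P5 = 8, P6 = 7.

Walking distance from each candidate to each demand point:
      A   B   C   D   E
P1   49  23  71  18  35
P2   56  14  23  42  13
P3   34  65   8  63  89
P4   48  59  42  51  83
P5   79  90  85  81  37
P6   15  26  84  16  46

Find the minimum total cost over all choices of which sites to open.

Open {P2, P3, P6}: assign each demand point to its cheapest open site.
  A→P6 15, B→P2 14, C→P3 8, D→P6 16, E→P2 13
  walking distance 66, fixed 20 → total 86.
Compare {P2, P6}: walking distance 81 + fixed 12 = 93.
Compare {P1, P2, P3, P6}: walking distance 66 + fixed 28 = 94.
Compare {P2, P3, P5, P6}: walking distance 66 + fixed 28 = 94.
All other subsets cost ≥ 93. Minimum total cost: 86.

86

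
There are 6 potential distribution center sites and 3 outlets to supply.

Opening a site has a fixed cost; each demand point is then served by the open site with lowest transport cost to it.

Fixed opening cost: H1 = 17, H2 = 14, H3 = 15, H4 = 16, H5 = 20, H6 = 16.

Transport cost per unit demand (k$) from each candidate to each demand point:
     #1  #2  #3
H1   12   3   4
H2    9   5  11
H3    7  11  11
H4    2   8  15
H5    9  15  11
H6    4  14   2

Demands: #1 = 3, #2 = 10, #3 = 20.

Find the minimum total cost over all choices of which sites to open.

Open {H1, H6}: assign each demand point to its cheapest open site.
  #1→H6 3×4=12, #2→H1 10×3=30, #3→H6 20×2=40
  transport cost 82, fixed 33 → total 115.
Compare {H1, H4, H6}: transport cost 76 + fixed 49 = 125.
Compare {H1, H2, H6}: transport cost 82 + fixed 47 = 129.
Compare {H1, H3, H6}: transport cost 82 + fixed 48 = 130.
All other subsets cost ≥ 125. Minimum total cost: 115.

115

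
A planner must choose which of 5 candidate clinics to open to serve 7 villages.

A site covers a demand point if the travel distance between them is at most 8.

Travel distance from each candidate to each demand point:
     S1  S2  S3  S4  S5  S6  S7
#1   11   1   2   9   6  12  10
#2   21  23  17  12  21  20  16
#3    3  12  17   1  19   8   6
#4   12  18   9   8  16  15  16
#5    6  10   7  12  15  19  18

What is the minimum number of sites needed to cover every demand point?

Coverage sets (demand points within 8 of each site):
  #1: {S2, S3, S5}
  #2: {}
  #3: {S1, S4, S6, S7}
  #4: {S4}
  #5: {S1, S3}
No single site covers all 7 demand points.
But {#1, #3} covers everything, so the minimum is 2.

2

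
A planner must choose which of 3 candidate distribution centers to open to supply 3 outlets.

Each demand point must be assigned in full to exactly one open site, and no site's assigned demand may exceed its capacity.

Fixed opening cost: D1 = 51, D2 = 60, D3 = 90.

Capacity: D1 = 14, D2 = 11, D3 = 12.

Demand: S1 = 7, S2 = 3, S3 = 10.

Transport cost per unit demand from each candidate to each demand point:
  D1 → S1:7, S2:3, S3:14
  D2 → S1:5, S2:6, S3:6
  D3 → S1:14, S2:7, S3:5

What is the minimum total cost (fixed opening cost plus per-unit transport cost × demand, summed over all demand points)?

Open {D1, D2}; cheapest assignment that respects the capacities:
  D1 (cap 14, load 10): S1, S2 — cost 7×7 + 3×3 = 58
  D2 (cap 11, load 10): S3 — cost 10×6 = 60
  Shipping 118, fixed 111 → total 229.
  Any other capacity-feasible assignment to {D1, D2} ships for at least 118.
Compare {D1, D3}: its best feasible assignment gives total 249.
Compare {D2, D3}: its best feasible assignment gives total 253.
Every other set of open sites that can feasibly serve all demand totals ≥ 249 even under its best assignment. Minimum: 229.

229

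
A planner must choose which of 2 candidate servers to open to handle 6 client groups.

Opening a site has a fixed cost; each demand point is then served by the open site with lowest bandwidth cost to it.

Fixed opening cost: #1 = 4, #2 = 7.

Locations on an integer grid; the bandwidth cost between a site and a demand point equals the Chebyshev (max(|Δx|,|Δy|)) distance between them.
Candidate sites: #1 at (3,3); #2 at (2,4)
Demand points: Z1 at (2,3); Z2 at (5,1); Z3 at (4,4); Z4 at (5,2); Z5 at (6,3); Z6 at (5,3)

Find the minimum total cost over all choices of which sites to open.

Open {#1}: assign each demand point to its cheapest open site.
  Z1→#1 1, Z2→#1 2, Z3→#1 1, Z4→#1 2, Z5→#1 3, Z6→#1 2
  bandwidth cost 11, fixed 4 → total 15.
Compare {#1, #2}: bandwidth cost 11 + fixed 11 = 22.
Compare {#2}: bandwidth cost 16 + fixed 7 = 23.

15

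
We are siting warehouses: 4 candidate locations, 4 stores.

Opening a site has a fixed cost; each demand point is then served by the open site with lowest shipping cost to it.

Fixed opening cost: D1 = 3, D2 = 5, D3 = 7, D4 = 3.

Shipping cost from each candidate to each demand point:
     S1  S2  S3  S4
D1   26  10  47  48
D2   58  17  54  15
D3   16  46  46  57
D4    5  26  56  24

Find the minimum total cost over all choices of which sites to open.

88

Open {D1, D2, D4}: assign each demand point to its cheapest open site.
  S1→D4 5, S2→D1 10, S3→D1 47, S4→D2 15
  shipping cost 77, fixed 11 → total 88.
Compare {D1, D4}: shipping cost 86 + fixed 6 = 92.
Compare {D1, D2, D3, D4}: shipping cost 76 + fixed 18 = 94.
Compare {D1, D3, D4}: shipping cost 85 + fixed 13 = 98.
All other subsets cost ≥ 92. Minimum total cost: 88.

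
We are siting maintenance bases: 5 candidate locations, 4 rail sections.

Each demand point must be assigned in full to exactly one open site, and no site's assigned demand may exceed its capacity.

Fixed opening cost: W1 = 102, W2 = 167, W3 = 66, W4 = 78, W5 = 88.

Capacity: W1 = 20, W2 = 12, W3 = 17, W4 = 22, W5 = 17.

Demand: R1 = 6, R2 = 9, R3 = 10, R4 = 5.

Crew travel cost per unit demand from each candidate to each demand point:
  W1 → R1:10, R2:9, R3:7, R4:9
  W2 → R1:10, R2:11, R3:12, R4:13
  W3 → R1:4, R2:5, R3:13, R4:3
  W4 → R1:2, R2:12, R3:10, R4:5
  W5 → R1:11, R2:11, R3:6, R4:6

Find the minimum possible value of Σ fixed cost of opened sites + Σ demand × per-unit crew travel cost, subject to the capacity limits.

313

Open {W3, W5}; cheapest assignment that respects the capacities:
  W3 (cap 17, load 15): R1, R2 — cost 6×4 + 9×5 = 69
  W5 (cap 17, load 15): R3, R4 — cost 10×6 + 5×6 = 90
  Shipping 159, fixed 154 → total 313.
  Any other capacity-feasible assignment to {W3, W5} ships for at least 159.
Compare {W3, W4}: its best feasible assignment gives total 316.
Compare {W1, W3}: its best feasible assignment gives total 352.
Every other set of open sites that can feasibly serve all demand totals ≥ 316 even under its best assignment. Minimum: 313.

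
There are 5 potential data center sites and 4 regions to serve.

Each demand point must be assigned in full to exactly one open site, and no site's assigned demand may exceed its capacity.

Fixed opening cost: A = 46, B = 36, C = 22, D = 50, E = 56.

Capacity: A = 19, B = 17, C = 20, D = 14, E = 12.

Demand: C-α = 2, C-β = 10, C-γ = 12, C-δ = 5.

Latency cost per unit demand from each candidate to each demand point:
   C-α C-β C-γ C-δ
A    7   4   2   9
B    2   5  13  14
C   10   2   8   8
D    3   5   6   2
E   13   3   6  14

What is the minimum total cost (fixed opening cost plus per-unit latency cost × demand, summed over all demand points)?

Open {A, C}; cheapest assignment that respects the capacities:
  A (cap 19, load 14): C-α, C-γ — cost 2×7 + 12×2 = 38
  C (cap 20, load 15): C-β, C-δ — cost 10×2 + 5×8 = 60
  Shipping 98, fixed 68 → total 166.
  Any other capacity-feasible assignment to {A, C} ships for at least 98.
Compare {A, C, D}: its best feasible assignment gives total 178.
Compare {A, B, C}: its best feasible assignment gives total 192.
Every other set of open sites that can feasibly serve all demand totals ≥ 178 even under its best assignment. Minimum: 166.

166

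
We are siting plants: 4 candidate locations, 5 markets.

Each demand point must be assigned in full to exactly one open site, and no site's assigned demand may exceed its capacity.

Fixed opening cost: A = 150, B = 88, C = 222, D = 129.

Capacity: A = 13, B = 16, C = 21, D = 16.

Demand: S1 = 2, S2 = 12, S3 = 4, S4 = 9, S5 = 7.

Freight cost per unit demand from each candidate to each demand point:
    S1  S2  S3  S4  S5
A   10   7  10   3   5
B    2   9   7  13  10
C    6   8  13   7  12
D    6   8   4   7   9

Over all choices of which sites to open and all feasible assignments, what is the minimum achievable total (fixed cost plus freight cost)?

571

Open {B, C}; cheapest assignment that respects the capacities:
  B (cap 16, load 13): S1, S3, S5 — cost 2×2 + 4×7 + 7×10 = 102
  C (cap 21, load 21): S2, S4 — cost 12×8 + 9×7 = 159
  Shipping 261, fixed 310 → total 571.
  Any other capacity-feasible assignment to {B, C} ships for at least 261.
Compare {A, B, D}: its best feasible assignment gives total 580.
Compare {C, D}: its best feasible assignment gives total 601.
Every other set of open sites that can feasibly serve all demand totals ≥ 580 even under its best assignment. Minimum: 571.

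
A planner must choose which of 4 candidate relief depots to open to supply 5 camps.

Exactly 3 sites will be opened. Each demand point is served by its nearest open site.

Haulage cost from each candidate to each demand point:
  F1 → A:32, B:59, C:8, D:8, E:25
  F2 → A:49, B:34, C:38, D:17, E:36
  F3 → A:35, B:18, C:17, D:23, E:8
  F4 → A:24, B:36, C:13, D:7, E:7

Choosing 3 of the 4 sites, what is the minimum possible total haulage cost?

64

Open {F1, F3, F4}.
  A→F4 24, B→F3 18, C→F1 8, D→F4 7, E→F4 7  ⇒ total 64.
Compare {F2, F3, F4}: total 69.
Compare {F1, F2, F3}: total 74.
No size-3 selection does better; minimum is 64.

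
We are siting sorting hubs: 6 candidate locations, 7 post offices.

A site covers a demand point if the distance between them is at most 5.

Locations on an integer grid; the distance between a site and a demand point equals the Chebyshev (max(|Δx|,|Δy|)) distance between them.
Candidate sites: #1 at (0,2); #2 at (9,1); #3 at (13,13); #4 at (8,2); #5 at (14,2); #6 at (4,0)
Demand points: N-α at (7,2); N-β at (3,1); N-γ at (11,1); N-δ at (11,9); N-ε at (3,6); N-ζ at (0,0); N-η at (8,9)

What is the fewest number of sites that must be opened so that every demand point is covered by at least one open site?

Coverage sets (demand points within 5 of each site):
  #1: {N-β, N-ε, N-ζ}
  #2: {N-α, N-γ}
  #3: {N-δ, N-η}
  #4: {N-α, N-β, N-γ, N-ε}
  #5: {N-γ}
  #6: {N-α, N-β, N-ζ}
No 2 sites suffice: every size-2 union leaves at least one demand point uncovered.
But {#1, #2, #3} covers everything, so the minimum is 3.

3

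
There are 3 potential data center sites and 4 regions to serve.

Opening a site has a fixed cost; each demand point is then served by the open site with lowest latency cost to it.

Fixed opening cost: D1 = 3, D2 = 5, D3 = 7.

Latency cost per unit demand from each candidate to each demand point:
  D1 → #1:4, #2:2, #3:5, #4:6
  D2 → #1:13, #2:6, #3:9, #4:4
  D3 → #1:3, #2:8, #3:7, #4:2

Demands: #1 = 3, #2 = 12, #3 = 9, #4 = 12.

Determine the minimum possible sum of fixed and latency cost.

112

Open {D1, D3}: assign each demand point to its cheapest open site.
  #1→D3 3×3=9, #2→D1 12×2=24, #3→D1 9×5=45, #4→D3 12×2=24
  latency cost 102, fixed 10 → total 112.
Compare {D1, D2, D3}: latency cost 102 + fixed 15 = 117.
Compare {D1, D2}: latency cost 129 + fixed 8 = 137.
Compare {D1}: latency cost 153 + fixed 3 = 156.
All other subsets cost ≥ 117. Minimum total cost: 112.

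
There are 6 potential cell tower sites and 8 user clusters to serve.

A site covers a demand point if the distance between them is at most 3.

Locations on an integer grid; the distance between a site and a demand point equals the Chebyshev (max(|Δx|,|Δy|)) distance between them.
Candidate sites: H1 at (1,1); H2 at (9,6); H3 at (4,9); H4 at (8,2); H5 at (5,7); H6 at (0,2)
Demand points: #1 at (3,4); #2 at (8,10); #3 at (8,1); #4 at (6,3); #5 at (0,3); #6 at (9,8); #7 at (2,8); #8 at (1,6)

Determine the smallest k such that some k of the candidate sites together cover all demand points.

Coverage sets (demand points within 3 of each site):
  H1: {#1, #5}
  H2: {#4, #6}
  H3: {#7, #8}
  H4: {#3, #4}
  H5: {#1, #2, #7}
  H6: {#1, #5}
No 4 sites suffice: every size-4 union leaves at least one demand point uncovered.
But {H1, H2, H3, H4, H5} covers everything, so the minimum is 5.

5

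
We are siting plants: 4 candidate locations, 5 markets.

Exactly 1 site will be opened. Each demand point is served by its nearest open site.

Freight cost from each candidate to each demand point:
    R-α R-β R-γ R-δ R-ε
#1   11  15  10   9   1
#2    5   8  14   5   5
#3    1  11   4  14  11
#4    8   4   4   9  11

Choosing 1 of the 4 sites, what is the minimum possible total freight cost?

36

Open {#4}.
  R-α→#4 8, R-β→#4 4, R-γ→#4 4, R-δ→#4 9, R-ε→#4 11  ⇒ total 36.
Compare {#2}: total 37.
Compare {#3}: total 41.
No size-1 selection does better; minimum is 36.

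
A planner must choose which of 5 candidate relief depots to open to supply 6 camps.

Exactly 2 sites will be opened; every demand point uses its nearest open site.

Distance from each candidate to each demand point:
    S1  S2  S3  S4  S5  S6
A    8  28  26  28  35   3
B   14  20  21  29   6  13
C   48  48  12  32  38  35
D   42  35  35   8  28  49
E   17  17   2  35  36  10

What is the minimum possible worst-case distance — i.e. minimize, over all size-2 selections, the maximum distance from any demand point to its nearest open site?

21

Open {B, D}.
  Farthest demand point is S3 at distance 21 (to B); all others are ≤ 21.
With {A, B} the worst case is 28.
With {A, D} the worst case is 28.
No size-2 selection achieves below 21.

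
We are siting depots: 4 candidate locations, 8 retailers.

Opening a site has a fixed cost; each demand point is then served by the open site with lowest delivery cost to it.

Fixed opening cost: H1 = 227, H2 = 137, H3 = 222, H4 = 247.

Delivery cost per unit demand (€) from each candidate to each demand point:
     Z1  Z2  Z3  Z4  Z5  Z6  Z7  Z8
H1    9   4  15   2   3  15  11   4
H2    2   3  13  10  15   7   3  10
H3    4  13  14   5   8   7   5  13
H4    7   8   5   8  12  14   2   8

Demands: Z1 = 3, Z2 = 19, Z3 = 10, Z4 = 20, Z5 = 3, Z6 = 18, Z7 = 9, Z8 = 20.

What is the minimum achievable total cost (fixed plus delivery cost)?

Open {H1, H2}: assign each demand point to its cheapest open site.
  Z1→H2 3×2=6, Z2→H2 19×3=57, Z3→H2 10×13=130, Z4→H1 20×2=40, Z5→H1 3×3=9, Z6→H2 18×7=126, Z7→H2 9×3=27, Z8→H1 20×4=80
  delivery cost 475, fixed 364 → total 839.
Compare {H2}: delivery cost 791 + fixed 137 = 928.
Compare {H1, H3}: delivery cost 528 + fixed 449 = 977.
Compare {H1}: delivery cost 751 + fixed 227 = 978.
All other subsets cost ≥ 928. Minimum total cost: 839.

839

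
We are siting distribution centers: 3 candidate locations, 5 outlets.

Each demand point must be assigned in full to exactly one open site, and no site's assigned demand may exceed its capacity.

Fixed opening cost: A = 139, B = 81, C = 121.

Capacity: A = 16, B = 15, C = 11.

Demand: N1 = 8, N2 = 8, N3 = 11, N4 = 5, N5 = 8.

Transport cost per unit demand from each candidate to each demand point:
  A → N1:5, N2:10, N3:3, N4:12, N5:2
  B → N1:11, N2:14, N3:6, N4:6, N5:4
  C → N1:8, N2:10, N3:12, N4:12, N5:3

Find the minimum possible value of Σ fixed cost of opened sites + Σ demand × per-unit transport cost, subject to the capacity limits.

655

Open {A, B, C}; cheapest assignment that respects the capacities:
  A (cap 16, load 16): N1, N2 — cost 8×5 + 8×10 = 120
  B (cap 15, load 13): N4, N5 — cost 5×6 + 8×4 = 62
  C (cap 11, load 11): N3 — cost 11×12 = 132
  Shipping 314, fixed 341 → total 655.
  Any other capacity-feasible assignment to {A, B, C} ships for at least 314.
Total demand is 40 and no other set of sites has combined capacity ≥ 40, so {A, B, C} is the only feasible choice of open sites. Minimum: 655.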